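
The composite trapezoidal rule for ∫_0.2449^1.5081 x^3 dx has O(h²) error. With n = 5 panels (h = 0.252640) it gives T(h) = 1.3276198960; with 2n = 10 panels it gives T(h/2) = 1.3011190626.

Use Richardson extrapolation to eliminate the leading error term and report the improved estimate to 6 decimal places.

1.292285

r = 2, so 2^r = 4.
Top: 4(1.3011190626) − (1.3276198960) = 3.8768563544
Divide by 2^2 − 1 = 3.
So the Richardson estimate is 1.2922854515.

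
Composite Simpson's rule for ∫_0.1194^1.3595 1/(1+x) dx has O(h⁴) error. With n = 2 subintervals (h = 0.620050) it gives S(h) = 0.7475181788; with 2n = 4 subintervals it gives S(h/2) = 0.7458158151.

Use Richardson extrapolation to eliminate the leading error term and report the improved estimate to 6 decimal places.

Leading term ∝ h^4; use weight 16 = 2^4.
16·0.7458158151 = 11.9330530416; 11.9330530416 − 0.7475181788 = 11.1855348628
Denominator 16 − 1 = 15.
So the Richardson estimate is 0.7457023242.
Shift from A(h/2): −0.0001134909.

0.745702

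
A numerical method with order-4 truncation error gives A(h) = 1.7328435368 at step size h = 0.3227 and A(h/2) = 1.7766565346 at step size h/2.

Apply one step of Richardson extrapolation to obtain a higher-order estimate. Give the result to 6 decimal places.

The method has order 4: 2^4 = 16.
16*1.7766565346 = 28.4265045536; 28.4265045536 − 1.7328435368 = 26.6936610168
R = 26.6936610168/15 = 1.7795774011

1.779577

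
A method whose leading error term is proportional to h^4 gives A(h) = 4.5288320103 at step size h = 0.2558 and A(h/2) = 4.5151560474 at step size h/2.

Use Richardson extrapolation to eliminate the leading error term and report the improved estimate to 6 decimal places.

4.514244

Leading term ∝ h^4; use weight 16 = 2^4.
Difference of the inputs: 4.5151560474 − 4.5288320103 = -0.0136759629
Correction (A(h/2) − A(h))/(16 − 1) = (-0.0136759629)/15 = -0.0009117309
R = 4.5151560474 − 0.0009117309 = 4.5142443165
Shift from A(h/2): −0.0009117309.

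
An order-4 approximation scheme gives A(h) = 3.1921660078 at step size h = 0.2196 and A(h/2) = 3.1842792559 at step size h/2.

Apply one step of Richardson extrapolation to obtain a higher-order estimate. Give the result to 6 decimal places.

Error is O(h^4); halving h shrinks it by 2^4 = 16.
A(h/2) − A(h) = 3.1842792559 − 3.1921660078 = -0.0078867519
Correction (A(h/2) − A(h))/(16 − 1) = (-0.0078867519)/15 = -0.0005257835
R = 3.1842792559 − 0.0005257835 = 3.1837534724
Correction |R − A(h/2)| = 5.258e-04; gap |A(h/2) − A(h)| = 7.887e-03.

3.183753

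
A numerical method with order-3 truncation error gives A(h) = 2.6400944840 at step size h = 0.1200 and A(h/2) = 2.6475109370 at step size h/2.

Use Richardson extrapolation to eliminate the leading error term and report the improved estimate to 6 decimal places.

2.648570

r = 3, so 2^r = 8.
Weighted: 21.1800874960 − 2.6400944840 = 18.5399930120
Extrapolated: 18.5399930120 / 7 = 2.6485704303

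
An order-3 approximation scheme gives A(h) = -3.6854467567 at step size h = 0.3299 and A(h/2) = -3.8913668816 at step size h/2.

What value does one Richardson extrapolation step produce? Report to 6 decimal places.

Error is O(h^3); halving h shrinks it by 2^3 = 8.
8×(-3.8913668816) = -31.1309350528; subtract (-3.6854467567) → -27.4454882961
(-27.4454882961) ÷ 7 = -3.9207840423
Shift from A(h/2): −0.0294171607.

-3.920784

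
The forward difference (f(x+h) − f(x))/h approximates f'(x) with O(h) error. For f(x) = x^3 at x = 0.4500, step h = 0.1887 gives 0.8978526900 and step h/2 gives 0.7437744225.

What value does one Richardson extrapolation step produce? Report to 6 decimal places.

0.589696

Order 1 gives 2^r = 2 and 2^r − 1 = 1.
2·0.7437744225 = 1.4875488450; 1.4875488450 − 0.8978526900 = 0.5896961550
Extrapolated: 0.5896961550 / 1 = 0.5896961550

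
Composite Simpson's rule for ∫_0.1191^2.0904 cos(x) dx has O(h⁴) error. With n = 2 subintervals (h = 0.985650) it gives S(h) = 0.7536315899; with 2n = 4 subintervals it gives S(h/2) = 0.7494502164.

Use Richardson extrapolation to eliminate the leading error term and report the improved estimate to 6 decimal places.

Order 4 gives 2^r = 16 and 2^r − 1 = 15.
16·0.7494502164 − 0.7536315899 = 11.2375718725
Divide by 2^4 − 1 = 15.
Extrapolated: 11.2375718725 / 15 = 0.7491714582
Gap between inputs: 4.181e-03; correction applied: −0.0002787582.

0.749171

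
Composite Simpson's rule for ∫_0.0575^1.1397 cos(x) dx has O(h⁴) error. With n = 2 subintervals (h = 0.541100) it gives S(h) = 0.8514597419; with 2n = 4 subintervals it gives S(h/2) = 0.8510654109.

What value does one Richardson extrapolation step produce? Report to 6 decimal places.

Method order is 4; weight 2^4 = 16.
16×0.8510654109 − 0.8514597419 = 12.7655868325
(16×0.8510654109 − 0.8514597419)/(16 − 1) = 0.8510391222
Correction |R − A(h/2)| = 2.629e-05; gap |A(h/2) − A(h)| = 3.943e-04.

0.851039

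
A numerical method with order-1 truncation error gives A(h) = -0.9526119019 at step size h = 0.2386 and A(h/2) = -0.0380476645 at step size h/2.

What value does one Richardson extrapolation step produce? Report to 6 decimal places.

0.876517

Error is O(h^1); halving h shrinks it by 2^1 = 2.
Numerator 2 × A(h/2) − A(h) = 2 × (-0.0380476645) − (-0.9526119019) = 0.8765165729
0.8765165729 ÷ 1 = 0.8765165729
Shift from A(h/2): +0.9145642374.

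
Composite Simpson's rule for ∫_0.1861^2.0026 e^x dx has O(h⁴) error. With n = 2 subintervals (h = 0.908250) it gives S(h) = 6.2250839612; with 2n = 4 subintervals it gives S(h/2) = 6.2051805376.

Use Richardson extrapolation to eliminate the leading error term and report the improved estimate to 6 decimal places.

Error is O(h^4); halving h shrinks it by 2^4 = 16.
16 × 6.2051805376 = 99.2828886016; subtract 6.2250839612 → 93.0578046404
Divide by 2^4 − 1 = 15.
Extrapolated: 93.0578046404 / 15 = 6.2038536427

6.203854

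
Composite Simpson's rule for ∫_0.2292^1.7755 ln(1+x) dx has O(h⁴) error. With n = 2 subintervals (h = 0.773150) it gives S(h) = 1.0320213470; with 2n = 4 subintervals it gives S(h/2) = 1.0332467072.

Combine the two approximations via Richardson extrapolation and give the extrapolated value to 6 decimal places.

With r = 4 the leading error scales as h^4, so the weight is 2^4 = 16.
A(h/2) − A(h) = 1.0332467072 − 1.0320213470 = 0.0012253602
Divide by 2^4 − 1 = 15: 0.0012253602/15 = 0.0000816907
R = 1.0332467072 + 0.0000816907 = 1.0333283979

1.033328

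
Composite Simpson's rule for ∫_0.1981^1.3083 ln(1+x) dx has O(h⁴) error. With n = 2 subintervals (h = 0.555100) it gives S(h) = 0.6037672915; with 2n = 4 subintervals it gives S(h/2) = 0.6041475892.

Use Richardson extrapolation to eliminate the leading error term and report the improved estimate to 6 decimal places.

0.604173

The method has order 4: 2^4 = 16.
Numerator 16 × A(h/2) − A(h) = 16 × 0.6041475892 − 0.6037672915 = 9.0625941357
Divide by 2^4 − 1 = 15.
9.0625941357 ÷ 15 = 0.6041729424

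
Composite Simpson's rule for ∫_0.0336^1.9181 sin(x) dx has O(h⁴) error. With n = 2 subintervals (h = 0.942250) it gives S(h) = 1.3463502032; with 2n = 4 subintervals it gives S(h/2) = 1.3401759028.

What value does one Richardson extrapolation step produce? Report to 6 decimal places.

r = 4: numerator weight 16, denominator 15.
16 × 1.3401759028 − 1.3463502032 = 20.0964642416
Divide by 2^4 − 1 = 15.
20.0964642416 ÷ 15 = 1.3397642828
Correction |R − A(h/2)| = 4.116e-04; gap |A(h/2) − A(h)| = 6.174e-03.

1.339764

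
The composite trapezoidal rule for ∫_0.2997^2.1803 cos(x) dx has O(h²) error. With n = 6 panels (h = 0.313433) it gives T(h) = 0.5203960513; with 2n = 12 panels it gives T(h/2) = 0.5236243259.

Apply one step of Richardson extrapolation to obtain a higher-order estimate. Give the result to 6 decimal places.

0.524700

Method order is 2; weight 2^2 = 4.
4 × 0.5236243259 = 2.0944973036; subtract 0.5203960513 → 1.5741012523
(4 × 0.5236243259 − 0.5203960513)/(4 − 1) = 0.5247004174
Shift from A(h/2): +0.0010760915.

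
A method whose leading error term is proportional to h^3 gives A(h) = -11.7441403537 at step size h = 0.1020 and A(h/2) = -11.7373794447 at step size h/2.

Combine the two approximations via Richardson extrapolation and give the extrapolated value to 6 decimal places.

-11.736414

r = 3, so 2^r = 8.
Top: 8(-11.7373794447) − (-11.7441403537) = -82.1548952039
Divide by 2^3 − 1 = 7.
Result: -11.7364136006
Correction |R − A(h/2)| = 9.658e-04; gap |A(h/2) − A(h)| = 6.761e-03.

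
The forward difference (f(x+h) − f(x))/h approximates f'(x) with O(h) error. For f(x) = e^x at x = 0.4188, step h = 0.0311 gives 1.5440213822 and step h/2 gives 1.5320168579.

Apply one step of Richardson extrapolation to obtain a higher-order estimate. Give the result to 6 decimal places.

Error is O(h^1); halving h shrinks it by 2^1 = 2.
2×1.5320168579 − 1.5440213822 = 1.5200123336
Denominator 2 − 1 = 1.
Extrapolated: 1.5200123336 / 1 = 1.5200123336
Correction |R − A(h/2)| = 1.200e-02; gap |A(h/2) − A(h)| = 1.200e-02.

1.520012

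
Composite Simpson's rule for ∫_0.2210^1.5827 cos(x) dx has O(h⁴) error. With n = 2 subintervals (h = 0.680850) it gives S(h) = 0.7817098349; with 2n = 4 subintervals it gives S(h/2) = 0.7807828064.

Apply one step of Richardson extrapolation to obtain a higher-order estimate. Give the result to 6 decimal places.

0.780721

r = 4, so 2^r = 16.
2^4 × A(h/2) = 12.4925249024; minus A(h) gives 11.7108150675.
(16 × 0.7807828064 − 0.7817098349)/(16 − 1) = 0.7807210045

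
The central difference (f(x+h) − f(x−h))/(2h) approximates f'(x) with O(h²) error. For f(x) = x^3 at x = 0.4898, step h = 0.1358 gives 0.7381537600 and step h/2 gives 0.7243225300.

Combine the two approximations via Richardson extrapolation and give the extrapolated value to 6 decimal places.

0.719712

Error is O(h^2); halving h shrinks it by 2^2 = 4.
4·0.7243225300 − 0.7381537600 = 2.1591363600
Denominator 4 − 1 = 3.
(4·0.7243225300 − 0.7381537600)/(4 − 1) = 0.7197121200
Correction |R − A(h/2)| = 4.610e-03; gap |A(h/2) − A(h)| = 1.383e-02.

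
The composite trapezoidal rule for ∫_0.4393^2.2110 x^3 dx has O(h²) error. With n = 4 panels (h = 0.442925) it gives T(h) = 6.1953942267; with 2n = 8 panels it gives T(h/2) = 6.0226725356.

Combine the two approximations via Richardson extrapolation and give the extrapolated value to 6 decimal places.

5.965099

r = 2, so 2^r = 4.
2^2·A(h/2) = 24.0906901424; minus A(h) gives 17.8952959157.
Divide by 2^2 − 1 = 3.
R = 17.8952959157/3 = 5.9650986386
Shift from A(h/2): −0.0575738970.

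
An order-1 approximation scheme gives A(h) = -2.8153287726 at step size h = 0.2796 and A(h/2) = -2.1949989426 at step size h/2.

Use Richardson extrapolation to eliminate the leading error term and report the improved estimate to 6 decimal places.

The method has order 1: 2^1 = 2.
2·(-2.1949989426) = -4.3899978852; subtract (-2.8153287726) → -1.5746691126
Denominator 2 − 1 = 1.
(-1.5746691126) ÷ 1 = -1.5746691126

-1.574669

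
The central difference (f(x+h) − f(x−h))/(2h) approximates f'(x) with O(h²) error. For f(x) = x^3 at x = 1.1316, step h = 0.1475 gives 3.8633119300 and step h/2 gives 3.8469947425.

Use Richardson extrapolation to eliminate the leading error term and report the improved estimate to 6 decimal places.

r = 2: numerator weight 4, denominator 3.
4 × 3.8469947425 = 15.3879789700; subtract 3.8633119300 → 11.5246670400
(4 × 3.8469947425 − 3.8633119300)/(4 − 1) = 3.8415556800
Gap between inputs: 1.632e-02; correction applied: −0.0054390625.

3.841556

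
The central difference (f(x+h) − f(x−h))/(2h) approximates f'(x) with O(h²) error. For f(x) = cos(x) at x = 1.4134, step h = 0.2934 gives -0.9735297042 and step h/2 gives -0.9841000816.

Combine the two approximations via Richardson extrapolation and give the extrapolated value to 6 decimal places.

-0.987624

Method order is 2; weight 2^2 = 4.
4 × (-0.9841000816) − (-0.9735297042) = -2.9628706222
Divide by 2^2 − 1 = 3.
(-2.9628706222) ÷ 3 = -0.9876235407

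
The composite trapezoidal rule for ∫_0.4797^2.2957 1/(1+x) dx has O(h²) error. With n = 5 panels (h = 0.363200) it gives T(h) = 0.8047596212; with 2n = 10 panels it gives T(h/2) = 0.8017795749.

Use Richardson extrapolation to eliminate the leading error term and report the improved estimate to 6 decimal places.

Method order is 2; weight 2^2 = 4.
4·0.8017795749 = 3.2071182996; 3.2071182996 − 0.8047596212 = 2.4023586784
Divide by 2^2 − 1 = 3.
2.4023586784 ÷ 3 = 0.8007862261
Correction |R − A(h/2)| = 9.933e-04; gap |A(h/2) − A(h)| = 2.980e-03.

0.800786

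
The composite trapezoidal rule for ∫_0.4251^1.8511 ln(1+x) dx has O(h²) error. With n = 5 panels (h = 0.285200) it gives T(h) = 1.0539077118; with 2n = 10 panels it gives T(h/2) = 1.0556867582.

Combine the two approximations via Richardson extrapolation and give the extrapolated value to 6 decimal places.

1.056280

r = 2, so 2^r = 4.
Weighted: 4.2227470328 − 1.0539077118 = 3.1688393210
(4*1.0556867582 − 1.0539077118)/(4 − 1) = 1.0562797737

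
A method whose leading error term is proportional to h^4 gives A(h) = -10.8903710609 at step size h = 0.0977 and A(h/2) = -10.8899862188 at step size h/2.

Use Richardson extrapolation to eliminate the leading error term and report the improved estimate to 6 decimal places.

-10.889961

Method order is 4; weight 2^4 = 16.
16*(-10.8899862188) − (-10.8903710609) = -163.3494084399
Divide by 2^4 − 1 = 15.
Extrapolated: (-163.3494084399) / 15 = -10.8899605627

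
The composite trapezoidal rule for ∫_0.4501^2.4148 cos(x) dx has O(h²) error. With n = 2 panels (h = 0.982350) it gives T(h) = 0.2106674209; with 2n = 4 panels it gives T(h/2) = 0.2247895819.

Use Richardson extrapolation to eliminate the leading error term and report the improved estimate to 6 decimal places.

r = 2, so 2^r = 4.
2^2*A(h/2) = 0.8991583276; minus A(h) gives 0.6884909067.
(4*0.2247895819 − 0.2106674209)/(4 − 1) = 0.2294969689

0.229497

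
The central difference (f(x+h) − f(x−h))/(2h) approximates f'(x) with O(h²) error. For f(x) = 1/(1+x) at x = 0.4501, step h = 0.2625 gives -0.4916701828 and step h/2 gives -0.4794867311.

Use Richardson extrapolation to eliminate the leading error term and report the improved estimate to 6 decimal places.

Order 2 gives 2^r = 4 and 2^r − 1 = 3.
4·(-0.4794867311) = -1.9179469244; (-1.9179469244) − (-0.4916701828) = -1.4262767416
Divide by 2^2 − 1 = 3.
(-1.4262767416) ÷ 3 = -0.4754255805

-0.475426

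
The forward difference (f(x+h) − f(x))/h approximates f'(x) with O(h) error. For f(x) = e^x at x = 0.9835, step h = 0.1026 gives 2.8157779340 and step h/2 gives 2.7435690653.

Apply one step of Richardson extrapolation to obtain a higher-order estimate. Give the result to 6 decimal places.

2.671360

With r = 1 the leading error scales as h^1, so the weight is 2^1 = 2.
A(h/2) − A(h) = 2.7435690653 − 2.8157779340 = -0.0722088687
Correction (A(h/2) − A(h))/(2 − 1) = (-0.0722088687)/1 = -0.0722088687
R = 2.7435690653 − 0.0722088687 = 2.6713601966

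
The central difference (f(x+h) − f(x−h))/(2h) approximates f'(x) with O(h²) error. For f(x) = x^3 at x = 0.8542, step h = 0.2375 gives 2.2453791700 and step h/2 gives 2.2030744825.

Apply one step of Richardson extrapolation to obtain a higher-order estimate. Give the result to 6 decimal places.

2.188973

Order 2 gives 2^r = 4 and 2^r − 1 = 3.
A(h/2) − A(h) = 2.2030744825 − 2.2453791700 = -0.0423046875
Divide by 2^2 − 1 = 3: (-0.0423046875)/3 = -0.0141015625
R = 2.2030744825 − 0.0141015625 = 2.1889729200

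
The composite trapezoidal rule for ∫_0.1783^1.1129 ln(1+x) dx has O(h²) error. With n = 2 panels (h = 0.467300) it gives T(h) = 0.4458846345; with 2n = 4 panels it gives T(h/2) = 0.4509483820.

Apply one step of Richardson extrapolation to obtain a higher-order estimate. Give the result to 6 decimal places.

r = 2: numerator weight 4, denominator 3.
Top: 4(0.4509483820) − (0.4458846345) = 1.3579088935
Denominator 4 − 1 = 3.
(4·0.4509483820 − 0.4458846345)/(4 − 1) = 0.4526362978
Correction |R − A(h/2)| = 1.688e-03; gap |A(h/2) − A(h)| = 5.064e-03.

0.452636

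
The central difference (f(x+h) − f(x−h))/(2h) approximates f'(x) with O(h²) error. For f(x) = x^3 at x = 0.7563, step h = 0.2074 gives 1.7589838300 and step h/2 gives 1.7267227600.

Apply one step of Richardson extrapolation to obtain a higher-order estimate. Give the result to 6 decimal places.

1.715969

Order 2 gives 2^r = 4 and 2^r − 1 = 3.
4*1.7267227600 = 6.9068910400; subtract 1.7589838300 → 5.1479072100
Denominator 4 − 1 = 3.
5.1479072100 ÷ 3 = 1.7159690700
Correction |R − A(h/2)| = 1.075e-02; gap |A(h/2) − A(h)| = 3.226e-02.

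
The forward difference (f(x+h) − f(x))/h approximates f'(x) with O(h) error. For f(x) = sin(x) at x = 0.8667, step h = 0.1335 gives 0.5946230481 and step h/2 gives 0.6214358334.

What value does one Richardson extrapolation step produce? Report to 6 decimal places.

0.648249

Method order is 1; weight 2^1 = 2.
2×0.6214358334 = 1.2428716668; 1.2428716668 − 0.5946230481 = 0.6482486187
Denominator 2 − 1 = 1.
R = 0.6482486187/1 = 0.6482486187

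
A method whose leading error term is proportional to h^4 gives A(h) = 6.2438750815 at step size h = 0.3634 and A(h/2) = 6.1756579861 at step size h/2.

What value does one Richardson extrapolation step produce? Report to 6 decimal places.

Leading term ∝ h^4; use weight 16 = 2^4.
Top: 16(6.1756579861) − (6.2438750815) = 92.5666526961
Divide by 2^4 − 1 = 15.
So the Richardson estimate is 6.1711101797.
Shift from A(h/2): −0.0045478064.

6.171110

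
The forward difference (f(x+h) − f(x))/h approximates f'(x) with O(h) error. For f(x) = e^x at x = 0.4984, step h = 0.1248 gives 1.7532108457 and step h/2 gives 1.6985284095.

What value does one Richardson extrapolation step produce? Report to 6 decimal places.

1.643846

r = 1: numerator weight 2, denominator 1.
2×1.6985284095 − 1.7532108457 = 1.6438459733
Extrapolated: 1.6438459733 / 1 = 1.6438459733
Correction |R − A(h/2)| = 5.468e-02; gap |A(h/2) − A(h)| = 5.468e-02.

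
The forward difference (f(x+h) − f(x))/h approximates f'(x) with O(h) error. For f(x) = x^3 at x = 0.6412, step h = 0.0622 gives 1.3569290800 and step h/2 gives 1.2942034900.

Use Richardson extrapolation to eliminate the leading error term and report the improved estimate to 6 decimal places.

1.231478

r = 1, so 2^r = 2.
Numerator 2·A(h/2) − A(h) = 2·1.2942034900 − 1.3569290800 = 1.2314779000
R = 1.2314779000/1 = 1.2314779000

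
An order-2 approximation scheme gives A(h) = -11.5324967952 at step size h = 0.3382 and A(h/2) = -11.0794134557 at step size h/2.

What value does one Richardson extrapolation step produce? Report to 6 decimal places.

Method order is 2; weight 2^2 = 4.
Numerator 4*A(h/2) − A(h) = 4*(-11.0794134557) − (-11.5324967952) = -32.7851570276
Divide by 2^2 − 1 = 3.
Result: -10.9283856759
Correction |R − A(h/2)| = 1.510e-01; gap |A(h/2) − A(h)| = 4.531e-01.

-10.928386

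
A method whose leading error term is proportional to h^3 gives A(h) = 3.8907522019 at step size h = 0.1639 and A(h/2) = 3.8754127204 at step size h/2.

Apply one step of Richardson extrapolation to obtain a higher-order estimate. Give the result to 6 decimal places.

3.873221

r = 3, so 2^r = 8.
Top: 8(3.8754127204) − (3.8907522019) = 27.1125495613
Divide by 2^3 − 1 = 7.
Extrapolated: 27.1125495613 / 7 = 3.8732213659
Gap between inputs: 1.534e-02; correction applied: −0.0021913545.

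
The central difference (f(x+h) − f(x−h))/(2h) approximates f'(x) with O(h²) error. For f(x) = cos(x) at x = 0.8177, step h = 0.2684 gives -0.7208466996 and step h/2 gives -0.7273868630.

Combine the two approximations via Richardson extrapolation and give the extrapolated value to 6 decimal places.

Leading term ∝ h^2; use weight 4 = 2^2.
4·(-0.7273868630) = -2.9095474520; (-2.9095474520) − (-0.7208466996) = -2.1887007524
(4·(-0.7273868630) − (-0.7208466996))/(4 − 1) = -0.7295669175

-0.729567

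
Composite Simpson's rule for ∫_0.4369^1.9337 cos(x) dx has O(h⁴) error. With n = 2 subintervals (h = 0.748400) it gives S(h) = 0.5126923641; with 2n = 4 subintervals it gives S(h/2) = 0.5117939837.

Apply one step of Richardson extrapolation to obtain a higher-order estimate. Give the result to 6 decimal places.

With r = 4 the leading error scales as h^4, so the weight is 2^4 = 16.
16*0.5117939837 = 8.1887037392; 8.1887037392 − 0.5126923641 = 7.6760113751
Denominator 16 − 1 = 15.
7.6760113751 ÷ 15 = 0.5117340917
Gap between inputs: 8.984e-04; correction applied: −0.0000598920.

0.511734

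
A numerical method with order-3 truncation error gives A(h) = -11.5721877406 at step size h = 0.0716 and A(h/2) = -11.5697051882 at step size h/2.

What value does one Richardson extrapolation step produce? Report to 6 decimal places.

-11.569351

Error is O(h^3); halving h shrinks it by 2^3 = 8.
8*(-11.5697051882) − (-11.5721877406) = -80.9854537650
(8*(-11.5697051882) − (-11.5721877406))/(8 − 1) = -11.5693505379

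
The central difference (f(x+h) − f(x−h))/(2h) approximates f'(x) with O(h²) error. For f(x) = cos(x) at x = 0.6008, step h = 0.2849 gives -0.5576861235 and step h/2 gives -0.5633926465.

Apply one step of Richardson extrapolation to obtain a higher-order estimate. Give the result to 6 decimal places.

-0.565295

r = 2, so 2^r = 4.
A(h/2) − A(h) = -0.5633926465 − (-0.5576861235) = -0.0057065230
Correction (A(h/2) − A(h))/(4 − 1) = (-0.0057065230)/3 = -0.0019021743
R = -0.5633926465 − 0.0019021743 = -0.5652948208
Gap between inputs: 5.707e-03; correction applied: −0.0019021743.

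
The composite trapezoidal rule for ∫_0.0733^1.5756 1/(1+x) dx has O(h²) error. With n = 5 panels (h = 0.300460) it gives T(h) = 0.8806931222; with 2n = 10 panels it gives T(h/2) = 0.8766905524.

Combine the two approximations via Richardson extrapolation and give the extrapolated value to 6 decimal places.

Method order is 2; weight 2^2 = 4.
A(h/2) − A(h) = 0.8766905524 − 0.8806931222 = -0.0040025698
Correction (A(h/2) − A(h))/(4 − 1) = (-0.0040025698)/3 = -0.0013341899
R = A(h/2) + (A(h/2) − A(h))/3 = 0.8766905524 − 0.0013341899 = 0.8753563625
Correction |R − A(h/2)| = 1.334e-03; gap |A(h/2) − A(h)| = 4.003e-03.

0.875356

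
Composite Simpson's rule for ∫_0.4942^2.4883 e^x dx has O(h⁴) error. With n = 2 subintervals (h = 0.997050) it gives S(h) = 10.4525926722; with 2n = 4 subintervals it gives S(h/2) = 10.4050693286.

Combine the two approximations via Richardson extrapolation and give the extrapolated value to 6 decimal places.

Error is O(h^4); halving h shrinks it by 2^4 = 16.
16·10.4050693286 = 166.4811092576; subtract 10.4525926722 → 156.0285165854
Divide by 2^4 − 1 = 15.
(16·10.4050693286 − 10.4525926722)/(16 − 1) = 10.4019011057
Shift from A(h/2): −0.0031682229.

10.401901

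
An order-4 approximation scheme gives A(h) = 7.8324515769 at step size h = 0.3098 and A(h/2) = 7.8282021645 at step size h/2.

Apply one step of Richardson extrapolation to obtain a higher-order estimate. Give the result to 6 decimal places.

With r = 4 the leading error scales as h^4, so the weight is 2^4 = 16.
A(h/2) − A(h) = 7.8282021645 − 7.8324515769 = -0.0042494124
Correction (A(h/2) − A(h))/(16 − 1) = (-0.0042494124)/15 = -0.0002832942
R = 7.8282021645 − 0.0002832942 = 7.8279188703
Correction |R − A(h/2)| = 2.833e-04; gap |A(h/2) − A(h)| = 4.249e-03.

7.827919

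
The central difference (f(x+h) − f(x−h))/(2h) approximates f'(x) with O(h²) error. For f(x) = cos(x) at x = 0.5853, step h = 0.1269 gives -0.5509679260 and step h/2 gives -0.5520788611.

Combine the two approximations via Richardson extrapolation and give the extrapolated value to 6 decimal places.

-0.552449

r = 2: numerator weight 4, denominator 3.
Top: 4(-0.5520788611) − (-0.5509679260) = -1.6573475184
Denominator 4 − 1 = 3.
Extrapolated: (-1.6573475184) / 3 = -0.5524491728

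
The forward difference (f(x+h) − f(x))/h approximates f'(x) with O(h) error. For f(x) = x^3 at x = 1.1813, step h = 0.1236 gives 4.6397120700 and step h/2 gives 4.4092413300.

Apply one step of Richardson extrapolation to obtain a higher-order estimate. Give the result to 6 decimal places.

Order 1 gives 2^r = 2 and 2^r − 1 = 1.
Weighted: 8.8184826600 − 4.6397120700 = 4.1787705900
Extrapolated: 4.1787705900 / 1 = 4.1787705900
Gap between inputs: 2.305e-01; correction applied: −0.2304707400.

4.178771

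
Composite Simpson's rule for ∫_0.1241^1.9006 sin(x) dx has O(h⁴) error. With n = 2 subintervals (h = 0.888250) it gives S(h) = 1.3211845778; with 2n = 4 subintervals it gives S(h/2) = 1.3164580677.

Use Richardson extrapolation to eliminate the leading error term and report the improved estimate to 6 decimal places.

Error is O(h^4); halving h shrinks it by 2^4 = 16.
Top: 16(1.3164580677) − (1.3211845778) = 19.7421445054
Divide by 2^4 − 1 = 15.
R = 19.7421445054/15 = 1.3161429670
Gap between inputs: 4.727e-03; correction applied: −0.0003151007.

1.316143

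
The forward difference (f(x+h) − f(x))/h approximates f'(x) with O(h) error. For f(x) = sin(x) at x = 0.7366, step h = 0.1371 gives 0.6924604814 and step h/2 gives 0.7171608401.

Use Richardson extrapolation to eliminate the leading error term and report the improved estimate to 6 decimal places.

0.741861

Order 1 gives 2^r = 2 and 2^r − 1 = 1.
2*0.7171608401 = 1.4343216802; 1.4343216802 − 0.6924604814 = 0.7418611988
R = 0.7418611988/1 = 0.7418611988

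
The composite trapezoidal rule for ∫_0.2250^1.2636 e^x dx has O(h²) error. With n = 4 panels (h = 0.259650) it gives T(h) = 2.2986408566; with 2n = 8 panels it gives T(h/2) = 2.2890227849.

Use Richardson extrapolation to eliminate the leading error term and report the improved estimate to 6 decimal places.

r = 2: numerator weight 4, denominator 3.
Top: 4(2.2890227849) − (2.2986408566) = 6.8574502830
6.8574502830 ÷ 3 = 2.2858167610

2.285817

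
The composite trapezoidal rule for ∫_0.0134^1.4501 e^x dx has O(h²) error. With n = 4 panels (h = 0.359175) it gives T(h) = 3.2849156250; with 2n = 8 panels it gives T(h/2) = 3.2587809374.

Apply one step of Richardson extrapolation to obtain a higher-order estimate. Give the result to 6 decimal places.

3.250069

r = 2, so 2^r = 4.
4×3.2587809374 = 13.0351237496; 13.0351237496 − 3.2849156250 = 9.7502081246
Denominator 4 − 1 = 3.
Result: 3.2500693749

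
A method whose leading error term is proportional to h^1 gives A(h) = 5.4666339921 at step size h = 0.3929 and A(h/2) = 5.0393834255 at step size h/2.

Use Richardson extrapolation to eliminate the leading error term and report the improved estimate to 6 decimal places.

Method order is 1; weight 2^1 = 2.
2×5.0393834255 = 10.0787668510; 10.0787668510 − 5.4666339921 = 4.6121328589
4.6121328589 ÷ 1 = 4.6121328589

4.612133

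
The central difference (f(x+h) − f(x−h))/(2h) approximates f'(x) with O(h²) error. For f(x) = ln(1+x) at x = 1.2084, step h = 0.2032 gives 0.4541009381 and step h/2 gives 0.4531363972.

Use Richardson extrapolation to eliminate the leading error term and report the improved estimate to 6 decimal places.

0.452815

With r = 2 the leading error scales as h^2, so the weight is 2^2 = 4.
2^2·A(h/2) = 1.8125455888; minus A(h) gives 1.3584446507.
Extrapolated: 1.3584446507 / 3 = 0.4528148836
Correction |R − A(h/2)| = 3.215e-04; gap |A(h/2) − A(h)| = 9.645e-04.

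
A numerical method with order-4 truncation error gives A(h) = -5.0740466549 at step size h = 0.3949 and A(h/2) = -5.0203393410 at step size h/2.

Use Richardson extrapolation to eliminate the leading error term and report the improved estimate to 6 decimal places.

-5.016759

r = 4: numerator weight 16, denominator 15.
16 × (-5.0203393410) = -80.3254294560; subtract (-5.0740466549) → -75.2513828011
R = (-75.2513828011)/15 = -5.0167588534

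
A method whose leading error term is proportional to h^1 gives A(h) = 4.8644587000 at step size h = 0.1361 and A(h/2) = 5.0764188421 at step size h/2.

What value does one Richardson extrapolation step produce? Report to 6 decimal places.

With r = 1 the leading error scales as h^1, so the weight is 2^1 = 2.
2×5.0764188421 = 10.1528376842; 10.1528376842 − 4.8644587000 = 5.2883789842
Extrapolated: 5.2883789842 / 1 = 5.2883789842

5.288379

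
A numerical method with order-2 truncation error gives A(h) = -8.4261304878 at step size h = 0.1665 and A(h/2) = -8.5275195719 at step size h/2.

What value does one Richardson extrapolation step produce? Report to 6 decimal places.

-8.561316

Order 2 gives 2^r = 4 and 2^r − 1 = 3.
4·(-8.5275195719) = -34.1100782876; subtract (-8.4261304878) → -25.6839477998
(-25.6839477998) ÷ 3 = -8.5613159333
Gap between inputs: 1.014e-01; correction applied: −0.0337963614.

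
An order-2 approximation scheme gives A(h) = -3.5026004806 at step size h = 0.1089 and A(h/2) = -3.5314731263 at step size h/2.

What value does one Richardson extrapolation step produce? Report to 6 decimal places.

r = 2: numerator weight 4, denominator 3.
4 × (-3.5314731263) = -14.1258925052; (-14.1258925052) − (-3.5026004806) = -10.6232920246
Divide by 2^2 − 1 = 3.
(4 × (-3.5314731263) − (-3.5026004806))/(4 − 1) = -3.5410973415
Gap between inputs: 2.887e-02; correction applied: −0.0096242152.

-3.541097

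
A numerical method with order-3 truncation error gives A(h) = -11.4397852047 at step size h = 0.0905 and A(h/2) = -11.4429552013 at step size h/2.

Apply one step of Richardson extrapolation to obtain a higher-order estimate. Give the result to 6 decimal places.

Leading term ∝ h^3; use weight 8 = 2^3.
8 × (-11.4429552013) = -91.5436416104; subtract (-11.4397852047) → -80.1038564057
Denominator 8 − 1 = 7.
R = (-80.1038564057)/7 = -11.4434080580

-11.443408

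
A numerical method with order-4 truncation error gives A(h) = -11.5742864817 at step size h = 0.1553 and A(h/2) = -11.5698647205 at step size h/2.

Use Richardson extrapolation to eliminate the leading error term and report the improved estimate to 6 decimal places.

r = 4: numerator weight 16, denominator 15.
16*(-11.5698647205) = -185.1178355280; (-185.1178355280) − (-11.5742864817) = -173.5435490463
(-173.5435490463) ÷ 15 = -11.5695699364

-11.569570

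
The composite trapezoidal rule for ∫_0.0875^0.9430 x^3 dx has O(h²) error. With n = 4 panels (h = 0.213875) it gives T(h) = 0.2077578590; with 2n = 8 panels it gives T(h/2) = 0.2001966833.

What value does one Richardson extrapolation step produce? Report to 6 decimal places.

r = 2: numerator weight 4, denominator 3.
4*0.2001966833 = 0.8007867332; 0.8007867332 − 0.2077578590 = 0.5930288742
R = 0.5930288742/3 = 0.1976762914

0.197676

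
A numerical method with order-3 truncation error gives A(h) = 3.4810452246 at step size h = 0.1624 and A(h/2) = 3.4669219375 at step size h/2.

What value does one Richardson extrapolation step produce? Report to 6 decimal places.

3.464904

r = 3: numerator weight 8, denominator 7.
Numerator 8*A(h/2) − A(h) = 8*3.4669219375 − 3.4810452246 = 24.2543302754
Divide by 2^3 − 1 = 7.
(8*3.4669219375 − 3.4810452246)/(8 − 1) = 3.4649043251
Shift from A(h/2): −0.0020176124.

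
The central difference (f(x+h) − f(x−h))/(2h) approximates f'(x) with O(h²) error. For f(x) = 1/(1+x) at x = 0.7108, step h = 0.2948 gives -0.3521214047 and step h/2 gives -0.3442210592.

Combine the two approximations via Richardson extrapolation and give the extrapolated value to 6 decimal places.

-0.341588

Error is O(h^2); halving h shrinks it by 2^2 = 4.
Numerator 4*A(h/2) − A(h) = 4*(-0.3442210592) − (-0.3521214047) = -1.0247628321
Divide by 2^2 − 1 = 3.
Extrapolated: (-1.0247628321) / 3 = -0.3415876107
Shift from A(h/2): +0.0026334485.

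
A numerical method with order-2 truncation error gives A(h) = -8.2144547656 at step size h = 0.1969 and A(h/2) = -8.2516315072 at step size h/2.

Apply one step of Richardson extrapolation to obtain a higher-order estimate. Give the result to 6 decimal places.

Error is O(h^2); halving h shrinks it by 2^2 = 4.
4·(-8.2516315072) = -33.0065260288; subtract (-8.2144547656) → -24.7920712632
Divide by 2^2 − 1 = 3.
R = (-24.7920712632)/3 = -8.2640237544
Shift from A(h/2): −0.0123922472.

-8.264024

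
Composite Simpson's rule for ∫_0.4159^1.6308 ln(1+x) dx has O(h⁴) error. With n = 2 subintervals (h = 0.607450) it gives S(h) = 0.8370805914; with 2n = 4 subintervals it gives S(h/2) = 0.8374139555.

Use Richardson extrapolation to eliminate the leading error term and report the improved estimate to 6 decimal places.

0.837436

r = 4, so 2^r = 16.
Numerator 16 × A(h/2) − A(h) = 16 × 0.8374139555 − 0.8370805914 = 12.5615426966
Denominator 16 − 1 = 15.
So the Richardson estimate is 0.8374361798.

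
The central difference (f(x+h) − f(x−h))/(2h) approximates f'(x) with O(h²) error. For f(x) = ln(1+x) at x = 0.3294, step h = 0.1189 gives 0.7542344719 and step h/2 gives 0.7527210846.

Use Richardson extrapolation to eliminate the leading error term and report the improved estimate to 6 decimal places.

0.752217

Order 2 gives 2^r = 4 and 2^r − 1 = 3.
Difference of the inputs: 0.7527210846 − 0.7542344719 = -0.0015133873
Divide by 2^2 − 1 = 3: (-0.0015133873)/3 = -0.0005044624
R = 0.7527210846 − 0.0005044624 = 0.7522166222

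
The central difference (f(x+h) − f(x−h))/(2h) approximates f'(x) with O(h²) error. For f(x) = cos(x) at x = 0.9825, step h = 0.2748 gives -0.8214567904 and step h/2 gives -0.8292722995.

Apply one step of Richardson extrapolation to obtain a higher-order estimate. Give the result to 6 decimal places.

-0.831877

Leading term ∝ h^2; use weight 4 = 2^2.
2^2 × A(h/2) = -3.3170891980; minus A(h) gives -2.4956324076.
Extrapolated: (-2.4956324076) / 3 = -0.8318774692
Correction |R − A(h/2)| = 2.605e-03; gap |A(h/2) − A(h)| = 7.816e-03.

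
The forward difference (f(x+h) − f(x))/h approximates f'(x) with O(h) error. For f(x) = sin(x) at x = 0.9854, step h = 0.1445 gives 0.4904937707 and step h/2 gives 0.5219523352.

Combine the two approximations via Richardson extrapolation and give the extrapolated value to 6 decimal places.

Error is O(h^1); halving h shrinks it by 2^1 = 2.
2 × 0.5219523352 = 1.0439046704; subtract 0.4904937707 → 0.5534108997
Denominator 2 − 1 = 1.
Extrapolated: 0.5534108997 / 1 = 0.5534108997
Gap between inputs: 3.146e-02; correction applied: +0.0314585645.

0.553411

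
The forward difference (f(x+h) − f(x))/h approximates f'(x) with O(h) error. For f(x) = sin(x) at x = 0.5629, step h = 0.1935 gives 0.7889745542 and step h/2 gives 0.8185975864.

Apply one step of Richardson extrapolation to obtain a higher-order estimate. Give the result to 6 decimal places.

r = 1, so 2^r = 2.
Numerator 2*A(h/2) − A(h) = 2*0.8185975864 − 0.7889745542 = 0.8482206186
0.8482206186 ÷ 1 = 0.8482206186

0.848221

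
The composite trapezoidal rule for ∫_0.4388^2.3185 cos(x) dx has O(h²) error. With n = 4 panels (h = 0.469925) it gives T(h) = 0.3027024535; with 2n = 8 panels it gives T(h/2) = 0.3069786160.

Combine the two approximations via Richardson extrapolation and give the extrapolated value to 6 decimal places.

r = 2, so 2^r = 4.
4×0.3069786160 − 0.3027024535 = 0.9252120105
Divide by 2^2 − 1 = 3.
(4×0.3069786160 − 0.3027024535)/(4 − 1) = 0.3084040035

0.308404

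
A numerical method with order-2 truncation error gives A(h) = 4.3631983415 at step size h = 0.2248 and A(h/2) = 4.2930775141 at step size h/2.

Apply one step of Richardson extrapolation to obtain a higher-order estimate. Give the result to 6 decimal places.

Order 2 gives 2^r = 4 and 2^r − 1 = 3.
4×4.2930775141 − 4.3631983415 = 12.8091117149
Divide by 2^2 − 1 = 3.
12.8091117149 ÷ 3 = 4.2697039050
Correction |R − A(h/2)| = 2.337e-02; gap |A(h/2) − A(h)| = 7.012e-02.

4.269704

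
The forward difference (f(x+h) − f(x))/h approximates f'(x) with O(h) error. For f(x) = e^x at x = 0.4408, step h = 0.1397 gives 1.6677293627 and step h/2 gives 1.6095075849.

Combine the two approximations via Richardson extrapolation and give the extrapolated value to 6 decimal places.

Order 1 gives 2^r = 2 and 2^r − 1 = 1.
Weighted: 3.2190151698 − 1.6677293627 = 1.5512858071
Divide by 2^1 − 1 = 1.
So the Richardson estimate is 1.5512858071.
Shift from A(h/2): −0.0582217778.

1.551286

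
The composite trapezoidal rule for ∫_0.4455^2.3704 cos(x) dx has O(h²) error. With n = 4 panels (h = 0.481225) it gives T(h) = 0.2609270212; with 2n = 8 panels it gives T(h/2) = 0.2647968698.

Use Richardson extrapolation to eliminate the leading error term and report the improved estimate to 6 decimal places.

0.266087

Leading term ∝ h^2; use weight 4 = 2^2.
A(h/2) − A(h) = 0.2647968698 − 0.2609270212 = 0.0038698486
Correction (A(h/2) − A(h))/(4 − 1) = 0.0038698486/3 = 0.0012899495
R = 0.2647968698 + 0.0012899495 = 0.2660868193
Shift from A(h/2): +0.0012899495.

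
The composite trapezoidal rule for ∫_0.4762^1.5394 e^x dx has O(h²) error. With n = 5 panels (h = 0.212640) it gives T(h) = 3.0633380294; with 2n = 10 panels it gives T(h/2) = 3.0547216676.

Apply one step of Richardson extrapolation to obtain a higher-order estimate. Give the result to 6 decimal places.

3.051850

r = 2: numerator weight 4, denominator 3.
Numerator 4·A(h/2) − A(h) = 4·3.0547216676 − 3.0633380294 = 9.1555486410
Denominator 4 − 1 = 3.
(4·3.0547216676 − 3.0633380294)/(4 − 1) = 3.0518495470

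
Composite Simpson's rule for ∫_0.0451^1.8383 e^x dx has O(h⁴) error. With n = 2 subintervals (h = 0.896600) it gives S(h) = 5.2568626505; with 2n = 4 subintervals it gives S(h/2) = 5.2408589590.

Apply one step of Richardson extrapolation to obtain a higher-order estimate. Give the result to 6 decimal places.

5.239792

With r = 4 the leading error scales as h^4, so the weight is 2^4 = 16.
Top: 16(5.2408589590) − (5.2568626505) = 78.5968806935
78.5968806935 ÷ 15 = 5.2397920462
Gap between inputs: 1.600e-02; correction applied: −0.0010669128.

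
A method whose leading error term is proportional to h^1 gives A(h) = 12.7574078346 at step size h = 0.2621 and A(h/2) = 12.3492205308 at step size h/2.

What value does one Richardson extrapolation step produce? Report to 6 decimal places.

11.941033

r = 1: numerator weight 2, denominator 1.
Top: 2(12.3492205308) − (12.7574078346) = 11.9410332270
R = 11.9410332270/1 = 11.9410332270
Shift from A(h/2): −0.4081873038.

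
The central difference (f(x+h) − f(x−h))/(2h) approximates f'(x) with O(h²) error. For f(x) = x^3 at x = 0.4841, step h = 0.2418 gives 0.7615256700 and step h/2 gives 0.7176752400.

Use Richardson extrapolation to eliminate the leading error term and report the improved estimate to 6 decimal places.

0.703058

Method order is 2; weight 2^2 = 4.
Weighted: 2.8707009600 − 0.7615256700 = 2.1091752900
Extrapolated: 2.1091752900 / 3 = 0.7030584300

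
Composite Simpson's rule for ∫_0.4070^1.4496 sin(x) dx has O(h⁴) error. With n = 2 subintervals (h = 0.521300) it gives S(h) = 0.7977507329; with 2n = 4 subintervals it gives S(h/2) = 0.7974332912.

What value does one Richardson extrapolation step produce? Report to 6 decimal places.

The method has order 4: 2^4 = 16.
16*0.7974332912 = 12.7589326592; subtract 0.7977507329 → 11.9611819263
Extrapolated: 11.9611819263 / 15 = 0.7974121284
Correction |R − A(h/2)| = 2.116e-05; gap |A(h/2) − A(h)| = 3.174e-04.

0.797412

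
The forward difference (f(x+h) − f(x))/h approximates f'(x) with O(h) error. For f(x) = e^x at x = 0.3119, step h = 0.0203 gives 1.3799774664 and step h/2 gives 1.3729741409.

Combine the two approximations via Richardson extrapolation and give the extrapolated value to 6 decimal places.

1.365971

The method has order 1: 2^1 = 2.
Top: 2(1.3729741409) − (1.3799774664) = 1.3659708154
Denominator 2 − 1 = 1.
1.3659708154 ÷ 1 = 1.3659708154
Gap between inputs: 7.003e-03; correction applied: −0.0070033255.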